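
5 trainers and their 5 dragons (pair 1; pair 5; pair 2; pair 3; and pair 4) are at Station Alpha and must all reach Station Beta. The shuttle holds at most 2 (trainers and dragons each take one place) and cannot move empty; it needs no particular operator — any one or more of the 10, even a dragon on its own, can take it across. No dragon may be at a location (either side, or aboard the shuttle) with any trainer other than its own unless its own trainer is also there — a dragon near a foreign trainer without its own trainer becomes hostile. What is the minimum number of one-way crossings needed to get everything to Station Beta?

impossible

Following every safe sequence of crossings from the start, the most of the 10 that can be at Station Beta as the shuttle arrives there on crossings 1, 3, 5, 7 is 2, 3, 4, 5 respectively; the best ever achieved is 5 of 10.
From crossing 9 on, no configuration arises that was not already reachable earlier: only 82 distinct safe configurations (who is on which side, and where the shuttle is) can ever be reached, none of them has everyone across, and every continuation just revisits them. So no valid plan exists.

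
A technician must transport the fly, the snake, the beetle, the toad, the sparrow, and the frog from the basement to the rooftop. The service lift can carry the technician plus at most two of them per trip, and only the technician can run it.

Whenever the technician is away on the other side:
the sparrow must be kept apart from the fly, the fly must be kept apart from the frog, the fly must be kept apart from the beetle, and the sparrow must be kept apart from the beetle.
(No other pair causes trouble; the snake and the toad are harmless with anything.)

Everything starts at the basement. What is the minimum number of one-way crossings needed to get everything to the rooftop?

9

Counting alone: the technician can take at most 2 across per trip to the rooftop, so moving all 6 needs at least 3 loaded trips out, with a return between consecutive ones — at least 5 crossings.
The safety rule pushes this higher. Following every safe sequence of crossings, the most of the 6 that can be at the rooftop as the service lift arrives there on crossings 5, 7 is 4, 5 respectively — never all 6.
So no plan with fewer than 9 crossings exists, and this one achieves 9:
1. Technician goes to the rooftop with the beetle and the fly.  [the basement: the frog, the snake, the sparrow, the toad | the rooftop: the beetle, the fly]
2. Technician goes back to the basement with the fly.  [the basement: the fly, the frog, the snake, the sparrow, the toad | the rooftop: the beetle]
3. Technician goes to the rooftop with the fly and the snake.  [the basement: the frog, the sparrow, the toad | the rooftop: the beetle, the fly, the snake]
4. Technician goes back to the basement with the fly.  [the basement: the fly, the frog, the sparrow, the toad | the rooftop: the beetle, the snake]
5. Technician goes to the rooftop with the fly and the toad.  [the basement: the frog, the sparrow | the rooftop: the beetle, the fly, the snake, the toad]
6. Technician goes back to the basement with the fly.  [the basement: the fly, the frog, the sparrow | the rooftop: the beetle, the snake, the toad]
7. Technician goes to the rooftop with the fly and the frog.  [the basement: the sparrow | the rooftop: the beetle, the fly, the frog, the snake, the toad]
8. Technician goes back to the basement with the fly.  [the basement: the fly, the sparrow | the rooftop: the beetle, the frog, the snake, the toad]
9. Technician goes to the rooftop with the fly and the sparrow.  [the basement: — | the rooftop: the beetle, the fly, the frog, the snake, the sparrow, the toad]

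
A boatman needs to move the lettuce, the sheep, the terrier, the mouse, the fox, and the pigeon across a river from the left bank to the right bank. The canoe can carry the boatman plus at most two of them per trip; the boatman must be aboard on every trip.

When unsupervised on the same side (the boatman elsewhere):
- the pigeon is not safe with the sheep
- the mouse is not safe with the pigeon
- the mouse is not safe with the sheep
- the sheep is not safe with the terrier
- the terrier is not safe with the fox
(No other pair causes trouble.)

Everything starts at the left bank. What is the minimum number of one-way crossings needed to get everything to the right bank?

impossible

Whatever the first load, the items left behind include a forbidden pair without the boatman. No opening move is safe, so no plan exists.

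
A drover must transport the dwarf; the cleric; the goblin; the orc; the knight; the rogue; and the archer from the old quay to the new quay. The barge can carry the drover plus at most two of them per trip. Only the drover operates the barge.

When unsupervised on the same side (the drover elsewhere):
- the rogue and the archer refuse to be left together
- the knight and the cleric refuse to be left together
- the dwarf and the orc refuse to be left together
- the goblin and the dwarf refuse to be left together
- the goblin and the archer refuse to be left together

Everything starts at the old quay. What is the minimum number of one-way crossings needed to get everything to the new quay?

impossible

Whatever the first load, the items left behind include a forbidden pair without the drover. No opening move is safe, so no plan exists.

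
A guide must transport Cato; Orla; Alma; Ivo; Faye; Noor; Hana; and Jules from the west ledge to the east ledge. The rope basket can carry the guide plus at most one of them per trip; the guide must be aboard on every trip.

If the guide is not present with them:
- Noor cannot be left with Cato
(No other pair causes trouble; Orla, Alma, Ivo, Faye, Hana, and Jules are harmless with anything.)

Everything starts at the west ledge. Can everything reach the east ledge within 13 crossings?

Counting alone: the guide can take at most 1 across per trip to the east ledge, so moving all 8 needs at least 8 loaded trips out, with a return between consecutive ones — at least 15 crossings.
Since 13 < 15, 13 crossings cannot be enough. (The shortest complete plan in fact takes 15:)
1. Guide goes to the east ledge with Cato.
2. Guide goes back to the west ledge alone.
3. Guide goes to the east ledge with Orla.
4. Guide goes back to the west ledge alone.
5. Guide goes to the east ledge with Alma.
6. Guide goes back to the west ledge alone.
7. Guide goes to the east ledge with Ivo.
8. Guide goes back to the west ledge alone.
9. Guide goes to the east ledge with Faye.
10. Guide goes back to the west ledge alone.
11. Guide goes to the east ledge with Hana.
12. Guide goes back to the west ledge alone.
13. Guide goes to the east ledge with Jules.
14. Guide goes back to the west ledge alone.
15. Guide goes to the east ledge with Noor.

No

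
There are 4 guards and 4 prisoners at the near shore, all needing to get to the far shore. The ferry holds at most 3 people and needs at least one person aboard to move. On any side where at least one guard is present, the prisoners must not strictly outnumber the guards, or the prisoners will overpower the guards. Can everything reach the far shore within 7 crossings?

No

Counting alone: each trip to the far shore takes at most 3 across and each return brings at least 1 back, so after t trips out (and t−1 returns) at most 3t − (t−1) of the 8 are across; that first reaches 8 at t = 4, so at least 7 crossings are needed.
The safety rule pushes this higher. Following every safe sequence of crossings, the most of the 8 that can be at the far shore as the ferry arrives there on crossing 7 is 7 — never all 8.
So the move cannot be finished within 7 crossings. (The shortest complete plan takes 9:)
1. 2 prisoners → the far shore.  (the near shore: 4G 2P; the far shore: 0G 2P)
2. 1 prisoner ← the near shore.  (the near shore: 4G 3P; the far shore: 0G 1P)
3. 3 prisoners → the far shore.  (the near shore: 4G 0P; the far shore: 0G 4P)
4. 1 prisoner ← the near shore.  (the near shore: 4G 1P; the far shore: 0G 3P)
5. 3 guards → the far shore.  (the near shore: 1G 1P; the far shore: 3G 3P)
6. 1 guard and 1 prisoner ← the near shore.  (the near shore: 2G 2P; the far shore: 2G 2P)
7. 2 guards → the far shore.  (the near shore: 0G 2P; the far shore: 4G 2P)
8. 1 prisoner ← the near shore.  (the near shore: 0G 3P; the far shore: 4G 1P)
9. 3 prisoners → the far shore.  (the near shore: 0G 0P; the far shore: 4G 4P)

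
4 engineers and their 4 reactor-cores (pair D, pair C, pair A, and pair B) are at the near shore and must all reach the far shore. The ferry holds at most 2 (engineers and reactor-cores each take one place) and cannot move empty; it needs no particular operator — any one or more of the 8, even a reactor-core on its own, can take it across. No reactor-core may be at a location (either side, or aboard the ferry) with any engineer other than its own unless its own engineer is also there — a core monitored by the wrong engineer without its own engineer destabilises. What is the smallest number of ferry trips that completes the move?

impossible

Following every safe sequence of crossings from the start, the most of the 8 that can be at the far shore as the ferry arrives there on crossings 1, 3, 5 is 2, 3, 4 respectively; the best ever achieved is 4 of 8.
From crossing 7 on, no configuration arises that was not already reachable earlier: only 44 distinct safe configurations (who is on which side, and where the ferry is) can ever be reached, none of them has everyone across, and every continuation just revisits them. So no valid plan exists.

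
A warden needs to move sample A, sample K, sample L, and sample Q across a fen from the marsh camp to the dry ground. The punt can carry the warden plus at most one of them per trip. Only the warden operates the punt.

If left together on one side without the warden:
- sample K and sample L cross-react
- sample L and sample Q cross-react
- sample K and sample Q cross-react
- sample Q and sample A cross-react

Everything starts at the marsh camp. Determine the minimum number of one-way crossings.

impossible

Whatever the first load, the items left behind include a forbidden pair without the warden. No opening move is safe, so no plan exists.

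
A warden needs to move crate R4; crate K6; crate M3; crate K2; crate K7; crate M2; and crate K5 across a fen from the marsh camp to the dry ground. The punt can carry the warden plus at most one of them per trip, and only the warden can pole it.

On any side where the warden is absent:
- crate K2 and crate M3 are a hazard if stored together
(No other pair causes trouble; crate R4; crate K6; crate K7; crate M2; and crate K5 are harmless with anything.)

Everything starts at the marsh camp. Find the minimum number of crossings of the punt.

Counting alone: the warden can take at most 1 across per trip to the dry ground, so moving all 7 needs at least 7 loaded trips out, with a return between consecutive ones — at least 13 crossings.
The plan below uses exactly 13 crossings, so it is optimal:
1. Warden goes to the dry ground with crate M3.  [the marsh camp: crate K2, crate K5, crate K6, crate K7, crate M2, crate R4 | the dry ground: crate M3]
2. Warden goes back to the marsh camp alone.  [the marsh camp: crate K2, crate K5, crate K6, crate K7, crate M2, crate R4 | the dry ground: crate M3]
3. Warden goes to the dry ground with crate R4.  [the marsh camp: crate K2, crate K5, crate K6, crate K7, crate M2 | the dry ground: crate M3, crate R4]
4. Warden goes back to the marsh camp alone.  [the marsh camp: crate K2, crate K5, crate K6, crate K7, crate M2 | the dry ground: crate M3, crate R4]
5. Warden goes to the dry ground with crate K6.  [the marsh camp: crate K2, crate K5, crate K7, crate M2 | the dry ground: crate K6, crate M3, crate R4]
6. Warden goes back to the marsh camp alone.  [the marsh camp: crate K2, crate K5, crate K7, crate M2 | the dry ground: crate K6, crate M3, crate R4]
7. Warden goes to the dry ground with crate K7.  [the marsh camp: crate K2, crate K5, crate M2 | the dry ground: crate K6, crate K7, crate M3, crate R4]
8. Warden goes back to the marsh camp alone.  [the marsh camp: crate K2, crate K5, crate M2 | the dry ground: crate K6, crate K7, crate M3, crate R4]
9. Warden goes to the dry ground with crate M2.  [the marsh camp: crate K2, crate K5 | the dry ground: crate K6, crate K7, crate M2, crate M3, crate R4]
10. Warden goes back to the marsh camp alone.  [the marsh camp: crate K2, crate K5 | the dry ground: crate K6, crate K7, crate M2, crate M3, crate R4]
11. Warden goes to the dry ground with crate K5.  [the marsh camp: crate K2 | the dry ground: crate K5, crate K6, crate K7, crate M2, crate M3, crate R4]
12. Warden goes back to the marsh camp alone.  [the marsh camp: crate K2 | the dry ground: crate K5, crate K6, crate K7, crate M2, crate M3, crate R4]
13. Warden goes to the dry ground with crate K2.  [the marsh camp: — | the dry ground: crate K2, crate K5, crate K6, crate K7, crate M2, crate M3, crate R4]

13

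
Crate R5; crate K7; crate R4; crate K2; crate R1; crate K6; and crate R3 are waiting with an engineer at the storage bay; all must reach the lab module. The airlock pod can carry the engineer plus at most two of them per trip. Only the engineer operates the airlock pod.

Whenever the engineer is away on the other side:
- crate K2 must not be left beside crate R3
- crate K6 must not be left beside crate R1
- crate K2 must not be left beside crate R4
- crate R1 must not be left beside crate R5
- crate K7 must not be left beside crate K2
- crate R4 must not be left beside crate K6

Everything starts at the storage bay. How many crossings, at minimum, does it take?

Whatever the first load, the items left behind include a forbidden pair without the engineer. No opening move is safe, so no plan exists.

impossible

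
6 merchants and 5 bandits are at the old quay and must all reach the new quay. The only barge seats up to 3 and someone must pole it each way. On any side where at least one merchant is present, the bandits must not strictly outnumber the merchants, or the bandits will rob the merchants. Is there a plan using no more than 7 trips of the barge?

Counting alone: each trip to the new quay takes at most 3 across and each return brings at least 1 back, so after t trips out (and t−1 returns) at most 3t − (t−1) of the 11 are across; that first reaches 11 at t = 5, so at least 9 crossings are needed.
Since 7 < 9, 7 crossings cannot be enough. (The shortest complete plan in fact takes 9:)
1. 3 bandits → the new quay.  (the old quay: 6M 2B; the new quay: 0M 3B)
2. 1 bandit ← the old quay.  (the old quay: 6M 3B; the new quay: 0M 2B)
3. 3 merchants → the new quay.  (the old quay: 3M 3B; the new quay: 3M 2B)
4. 1 merchant ← the old quay.  (the old quay: 4M 3B; the new quay: 2M 2B)
5. 2 merchants and 1 bandit → the new quay.  (the old quay: 2M 2B; the new quay: 4M 3B)
6. 1 merchant ← the old quay.  (the old quay: 3M 2B; the new quay: 3M 3B)
7. 2 merchants and 1 bandit → the new quay.  (the old quay: 1M 1B; the new quay: 5M 4B)
8. 1 merchant ← the old quay.  (the old quay: 2M 1B; the new quay: 4M 4B)
9. 2 merchants and 1 bandit → the new quay.  (the old quay: 0M 0B; the new quay: 6M 5B)

No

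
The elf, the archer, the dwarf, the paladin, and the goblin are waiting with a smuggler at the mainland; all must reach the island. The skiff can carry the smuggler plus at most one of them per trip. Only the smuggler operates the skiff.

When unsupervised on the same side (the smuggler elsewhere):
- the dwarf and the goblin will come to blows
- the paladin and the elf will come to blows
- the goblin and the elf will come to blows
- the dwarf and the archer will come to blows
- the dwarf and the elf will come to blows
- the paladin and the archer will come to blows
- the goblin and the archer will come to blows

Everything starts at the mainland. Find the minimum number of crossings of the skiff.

Whatever the first load, the items left behind include a forbidden pair without the smuggler. No opening move is safe, so no plan exists.

impossible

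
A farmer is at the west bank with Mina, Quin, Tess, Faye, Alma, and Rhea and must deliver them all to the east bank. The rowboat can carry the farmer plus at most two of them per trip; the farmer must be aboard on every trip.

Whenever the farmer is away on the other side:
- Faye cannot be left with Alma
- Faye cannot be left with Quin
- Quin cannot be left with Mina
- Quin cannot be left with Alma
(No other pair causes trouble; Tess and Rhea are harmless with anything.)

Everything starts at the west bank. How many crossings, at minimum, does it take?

Counting alone: the farmer can take at most 2 across per trip to the east bank, so moving all 6 needs at least 3 loaded trips out, with a return between consecutive ones — at least 5 crossings.
The safety rule pushes this higher. Following every safe sequence of crossings, the most of the 6 that can be at the east bank as the rowboat arrives there on crossings 5, 7 is 4, 5 respectively — never all 6.
So no plan with fewer than 9 crossings exists, and this one achieves 9:
1. Farmer goes to the east bank with Faye and Quin.  [the west bank: Alma, Mina, Rhea, Tess | the east bank: Faye, Quin]
2. Farmer goes back to the west bank with Quin.  [the west bank: Alma, Mina, Quin, Rhea, Tess | the east bank: Faye]
3. Farmer goes to the east bank with Mina and Quin.  [the west bank: Alma, Rhea, Tess | the east bank: Faye, Mina, Quin]
4. Farmer goes back to the west bank with Quin.  [the west bank: Alma, Quin, Rhea, Tess | the east bank: Faye, Mina]
5. Farmer goes to the east bank with Quin and Tess.  [the west bank: Alma, Rhea | the east bank: Faye, Mina, Quin, Tess]
6. Farmer goes back to the west bank with Quin.  [the west bank: Alma, Quin, Rhea | the east bank: Faye, Mina, Tess]
7. Farmer goes to the east bank with Quin and Rhea.  [the west bank: Alma | the east bank: Faye, Mina, Quin, Rhea, Tess]
8. Farmer goes back to the west bank with Quin.  [the west bank: Alma, Quin | the east bank: Faye, Mina, Rhea, Tess]
9. Farmer goes to the east bank with Alma and Quin.  [the west bank: — | the east bank: Alma, Faye, Mina, Quin, Rhea, Tess]

9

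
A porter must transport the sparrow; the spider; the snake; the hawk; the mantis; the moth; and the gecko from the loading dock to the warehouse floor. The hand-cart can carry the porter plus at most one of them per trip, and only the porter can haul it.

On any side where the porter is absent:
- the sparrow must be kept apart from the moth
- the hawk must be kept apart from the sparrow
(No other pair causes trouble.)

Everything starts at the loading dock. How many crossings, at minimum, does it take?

Counting alone: the porter can take at most 1 across per trip to the warehouse floor, so moving all 7 needs at least 7 loaded trips out, with a return between consecutive ones — at least 13 crossings.
The safety rule pushes this higher. Following every safe sequence of crossings, the most of the 7 that can be at the warehouse floor as the hand-cart arrives there on crossing 13 is 6 — never all 7.
So no plan with fewer than 15 crossings exists, and this one achieves 15:
1. Porter goes to the warehouse floor with the sparrow.
2. Porter goes back to the loading dock alone.
3. Porter goes to the warehouse floor with the spider.
4. Porter goes back to the loading dock alone.
5. Porter goes to the warehouse floor with the snake.
6. Porter goes back to the loading dock alone.
7. Porter goes to the warehouse floor with the hawk.
8. Porter goes back to the loading dock with the sparrow.
9. Porter goes to the warehouse floor with the moth.
10. Porter goes back to the loading dock alone.
11. Porter goes to the warehouse floor with the mantis.
12. Porter goes back to the loading dock alone.
13. Porter goes to the warehouse floor with the gecko.
14. Porter goes back to the loading dock alone.
15. Porter goes to the warehouse floor with the sparrow.

15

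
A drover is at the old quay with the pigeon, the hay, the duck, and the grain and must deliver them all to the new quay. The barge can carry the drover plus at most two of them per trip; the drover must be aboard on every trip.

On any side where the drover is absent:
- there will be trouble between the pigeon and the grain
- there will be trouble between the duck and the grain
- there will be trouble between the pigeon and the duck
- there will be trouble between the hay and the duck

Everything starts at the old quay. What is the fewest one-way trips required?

5

Counting alone: the drover can take at most 2 across per trip to the new quay, so moving all 4 needs at least 2 loaded trips out, with a return between consecutive ones — at least 3 crossings.
The safety rule pushes this higher. Following every safe sequence of crossings, the most of the 4 that can be at the new quay as the barge arrives there on crossing 3 is 3 — never all 4.
So no plan with fewer than 5 crossings exists, and this one achieves 5:
1. Drover goes to the new quay with the duck and the pigeon.
2. Drover goes back to the old quay with the pigeon.
3. Drover goes to the new quay with the hay and the pigeon.
4. Drover goes back to the old quay with the duck.
5. Drover goes to the new quay with the duck and the grain.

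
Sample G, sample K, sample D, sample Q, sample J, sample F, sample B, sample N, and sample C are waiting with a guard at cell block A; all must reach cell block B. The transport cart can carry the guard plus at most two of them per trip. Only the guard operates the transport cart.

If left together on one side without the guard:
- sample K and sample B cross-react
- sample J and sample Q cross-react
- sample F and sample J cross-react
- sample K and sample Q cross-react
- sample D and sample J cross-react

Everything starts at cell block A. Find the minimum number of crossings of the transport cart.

11

Counting alone: the guard can take at most 2 across per trip to cell block B, so moving all 9 needs at least 5 loaded trips out, with a return between consecutive ones — at least 9 crossings.
The safety rule pushes this higher. Following every safe sequence of crossings, the most of the 9 that can be at cell block B as the transport cart arrives there on crossing 9 is 8 — never all 9.
So no plan with fewer than 11 crossings exists, and this one achieves 11:
1. Guard goes to cell block B with sample J and sample K.  [cell block A: sample B, sample C, sample D, sample F, sample G, sample N, sample Q | cell block B: sample J, sample K]
2. Guard goes back to cell block A alone.  [cell block A: sample B, sample C, sample D, sample F, sample G, sample N, sample Q | cell block B: sample J, sample K]
3. Guard goes to cell block B with sample G.  [cell block A: sample B, sample C, sample D, sample F, sample N, sample Q | cell block B: sample G, sample J, sample K]
4. Guard goes back to cell block A alone.  [cell block A: sample B, sample C, sample D, sample F, sample N, sample Q | cell block B: sample G, sample J, sample K]
5. Guard goes to cell block B with sample D and sample Q.  [cell block A: sample B, sample C, sample F, sample N | cell block B: sample D, sample G, sample J, sample K, sample Q]
6. Guard goes back to cell block A with sample J and sample K.  [cell block A: sample B, sample C, sample F, sample J, sample K, sample N | cell block B: sample D, sample G, sample Q]
7. Guard goes to cell block B with sample B and sample F.  [cell block A: sample C, sample J, sample K, sample N | cell block B: sample B, sample D, sample F, sample G, sample Q]
8. Guard goes back to cell block A alone.  [cell block A: sample C, sample J, sample K, sample N | cell block B: sample B, sample D, sample F, sample G, sample Q]
9. Guard goes to cell block B with sample C and sample N.  [cell block A: sample J, sample K | cell block B: sample B, sample C, sample D, sample F, sample G, sample N, sample Q]
10. Guard goes back to cell block A alone.  [cell block A: sample J, sample K | cell block B: sample B, sample C, sample D, sample F, sample G, sample N, sample Q]
11. Guard goes to cell block B with sample J and sample K.  [cell block A: — | cell block B: sample B, sample C, sample D, sample F, sample G, sample J, sample K, sample N, sample Q]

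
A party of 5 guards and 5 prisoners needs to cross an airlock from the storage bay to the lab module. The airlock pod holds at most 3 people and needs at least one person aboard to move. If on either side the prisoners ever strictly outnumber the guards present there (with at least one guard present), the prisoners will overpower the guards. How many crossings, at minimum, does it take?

11

Counting alone: each trip to the lab module takes at most 3 across and each return brings at least 1 back, so after t trips out (and t−1 returns) at most 3t − (t−1) of the 10 are across; that first reaches 10 at t = 5, so at least 9 crossings are needed.
The safety rule pushes this higher. Following every safe sequence of crossings, the most of the 10 that can be at the lab module as the airlock pod arrives there on crossing 9 is 9 — never all 10.
So no plan with fewer than 11 crossings exists, and this one achieves 11:
1. 2 prisoners → the lab module.  (the storage bay: 5G 3P; the lab module: 0G 2P)
2. 1 prisoner ← the storage bay.  (the storage bay: 5G 4P; the lab module: 0G 1P)
3. 3 prisoners → the lab module.  (the storage bay: 5G 1P; the lab module: 0G 4P)
4. 1 prisoner ← the storage bay.  (the storage bay: 5G 2P; the lab module: 0G 3P)
5. 3 guards → the lab module.  (the storage bay: 2G 2P; the lab module: 3G 3P)
6. 1 guard and 1 prisoner ← the storage bay.  (the storage bay: 3G 3P; the lab module: 2G 2P)
7. 3 guards → the lab module.  (the storage bay: 0G 3P; the lab module: 5G 2P)
8. 1 prisoner ← the storage bay.  (the storage bay: 0G 4P; the lab module: 5G 1P)
9. 2 prisoners → the lab module.  (the storage bay: 0G 2P; the lab module: 5G 3P)
10. 1 prisoner ← the storage bay.  (the storage bay: 0G 3P; the lab module: 5G 2P)
11. 3 prisoners → the lab module.  (the storage bay: 0G 0P; the lab module: 5G 5P)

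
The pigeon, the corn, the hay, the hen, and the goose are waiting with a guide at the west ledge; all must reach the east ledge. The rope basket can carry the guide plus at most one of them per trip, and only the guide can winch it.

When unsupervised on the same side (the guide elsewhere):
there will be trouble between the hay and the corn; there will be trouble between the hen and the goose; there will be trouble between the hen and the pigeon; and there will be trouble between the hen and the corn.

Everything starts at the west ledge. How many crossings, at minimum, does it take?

impossible

Whatever the first load, the items left behind include a forbidden pair without the guide. No opening move is safe, so no plan exists.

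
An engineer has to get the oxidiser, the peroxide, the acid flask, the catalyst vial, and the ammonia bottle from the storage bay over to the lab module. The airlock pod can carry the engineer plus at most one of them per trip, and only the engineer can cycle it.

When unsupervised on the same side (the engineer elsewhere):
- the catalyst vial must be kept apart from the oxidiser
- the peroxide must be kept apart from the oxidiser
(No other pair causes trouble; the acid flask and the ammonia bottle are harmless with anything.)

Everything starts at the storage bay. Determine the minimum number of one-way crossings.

Counting alone: the engineer can take at most 1 across per trip to the lab module, so moving all 5 needs at least 5 loaded trips out, with a return between consecutive ones — at least 9 crossings.
The safety rule pushes this higher. Following every safe sequence of crossings, the most of the 5 that can be at the lab module as the airlock pod arrives there on crossing 9 is 4 — never all 5.
So no plan with fewer than 11 crossings exists, and this one achieves 11:
1. Engineer goes to the lab module with the oxidiser.
2. Engineer goes back to the storage bay alone.
3. Engineer goes to the lab module with the peroxide.
4. Engineer goes back to the storage bay with the oxidiser.
5. Engineer goes to the lab module with the catalyst vial.
6. Engineer goes back to the storage bay alone.
7. Engineer goes to the lab module with the acid flask.
8. Engineer goes back to the storage bay alone.
9. Engineer goes to the lab module with the ammonia bottle.
10. Engineer goes back to the storage bay alone.
11. Engineer goes to the lab module with the oxidiser.

11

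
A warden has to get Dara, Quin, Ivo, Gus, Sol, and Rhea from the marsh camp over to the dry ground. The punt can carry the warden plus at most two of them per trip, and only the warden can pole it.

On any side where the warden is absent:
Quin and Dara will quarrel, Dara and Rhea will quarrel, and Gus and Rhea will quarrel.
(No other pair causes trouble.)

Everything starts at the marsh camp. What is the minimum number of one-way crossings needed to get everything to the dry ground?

5

Counting alone: the warden can take at most 2 across per trip to the dry ground, so moving all 6 needs at least 3 loaded trips out, with a return between consecutive ones — at least 5 crossings.
The plan below uses exactly 5 crossings, so it is optimal:
1. Warden goes to the dry ground with Dara and Gus.
2. Warden goes back to the marsh camp alone.
3. Warden goes to the dry ground with Ivo and Sol.
4. Warden goes back to the marsh camp alone.
5. Warden goes to the dry ground with Quin and Rhea.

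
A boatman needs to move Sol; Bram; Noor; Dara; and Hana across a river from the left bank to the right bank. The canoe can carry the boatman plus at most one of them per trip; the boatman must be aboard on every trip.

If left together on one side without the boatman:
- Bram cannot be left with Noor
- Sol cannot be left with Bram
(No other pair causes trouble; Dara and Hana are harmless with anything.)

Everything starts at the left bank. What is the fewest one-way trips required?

Counting alone: the boatman can take at most 1 across per trip to the right bank, so moving all 5 needs at least 5 loaded trips out, with a return between consecutive ones — at least 9 crossings.
The safety rule pushes this higher. Following every safe sequence of crossings, the most of the 5 that can be at the right bank as the canoe arrives there on crossing 9 is 4 — never all 5.
So no plan with fewer than 11 crossings exists, and this one achieves 11:
1. Boatman goes to the right bank with Bram.  [the left bank: Dara, Hana, Noor, Sol | the right bank: Bram]
2. Boatman goes back to the left bank alone.  [the left bank: Dara, Hana, Noor, Sol | the right bank: Bram]
3. Boatman goes to the right bank with Sol.  [the left bank: Dara, Hana, Noor | the right bank: Bram, Sol]
4. Boatman goes back to the left bank with Bram.  [the left bank: Bram, Dara, Hana, Noor | the right bank: Sol]
5. Boatman goes to the right bank with Noor.  [the left bank: Bram, Dara, Hana | the right bank: Noor, Sol]
6. Boatman goes back to the left bank alone.  [the left bank: Bram, Dara, Hana | the right bank: Noor, Sol]
7. Boatman goes to the right bank with Dara.  [the left bank: Bram, Hana | the right bank: Dara, Noor, Sol]
8. Boatman goes back to the left bank alone.  [the left bank: Bram, Hana | the right bank: Dara, Noor, Sol]
9. Boatman goes to the right bank with Hana.  [the left bank: Bram | the right bank: Dara, Hana, Noor, Sol]
10. Boatman goes back to the left bank alone.  [the left bank: Bram | the right bank: Dara, Hana, Noor, Sol]
11. Boatman goes to the right bank with Bram.  [the left bank: — | the right bank: Bram, Dara, Hana, Noor, Sol]

11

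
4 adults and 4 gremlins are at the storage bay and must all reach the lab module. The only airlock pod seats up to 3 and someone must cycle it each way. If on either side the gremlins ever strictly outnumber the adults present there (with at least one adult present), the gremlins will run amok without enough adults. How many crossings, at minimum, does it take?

9

Counting alone: each trip to the lab module takes at most 3 across and each return brings at least 1 back, so after t trips out (and t−1 returns) at most 3t − (t−1) of the 8 are across; that first reaches 8 at t = 4, so at least 7 crossings are needed.
The safety rule pushes this higher. Following every safe sequence of crossings, the most of the 8 that can be at the lab module as the airlock pod arrives there on crossing 7 is 7 — never all 8.
So no plan with fewer than 9 crossings exists, and this one achieves 9:
1. 2 gremlins → the lab module.  (the storage bay: 4A 2G; the lab module: 0A 2G)
2. 1 gremlin ← the storage bay.  (the storage bay: 4A 3G; the lab module: 0A 1G)
3. 3 gremlins → the lab module.  (the storage bay: 4A 0G; the lab module: 0A 4G)
4. 1 gremlin ← the storage bay.  (the storage bay: 4A 1G; the lab module: 0A 3G)
5. 3 adults → the lab module.  (the storage bay: 1A 1G; the lab module: 3A 3G)
6. 1 adult and 1 gremlin ← the storage bay.  (the storage bay: 2A 2G; the lab module: 2A 2G)
7. 2 adults → the lab module.  (the storage bay: 0A 2G; the lab module: 4A 2G)
8. 1 gremlin ← the storage bay.  (the storage bay: 0A 3G; the lab module: 4A 1G)
9. 3 gremlins → the lab module.  (the storage bay: 0A 0G; the lab module: 4A 4G)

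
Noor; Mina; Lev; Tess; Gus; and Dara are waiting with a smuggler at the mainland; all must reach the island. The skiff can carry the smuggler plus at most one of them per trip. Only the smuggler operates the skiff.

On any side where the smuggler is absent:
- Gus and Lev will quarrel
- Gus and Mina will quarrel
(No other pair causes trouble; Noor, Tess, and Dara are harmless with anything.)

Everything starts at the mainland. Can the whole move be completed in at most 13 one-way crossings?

Yes

Yes — this plan uses 13 crossings (≤ 13):
1. Smuggler goes to the island with Gus.
2. Smuggler goes back to the mainland alone.
3. Smuggler goes to the island with Noor.
4. Smuggler goes back to the mainland alone.
5. Smuggler goes to the island with Mina.
6. Smuggler goes back to the mainland with Gus.
7. Smuggler goes to the island with Lev.
8. Smuggler goes back to the mainland alone.
9. Smuggler goes to the island with Tess.
10. Smuggler goes back to the mainland alone.
11. Smuggler goes to the island with Dara.
12. Smuggler goes back to the mainland alone.
13. Smuggler goes to the island with Gus.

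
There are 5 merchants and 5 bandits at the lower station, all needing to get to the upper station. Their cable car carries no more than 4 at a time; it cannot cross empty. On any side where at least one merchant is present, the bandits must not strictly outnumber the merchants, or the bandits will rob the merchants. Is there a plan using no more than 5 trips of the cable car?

Counting alone: each trip to the upper station takes at most 4 across and each return brings at least 1 back, so after t trips out (and t−1 returns) at most 4t − (t−1) of the 10 are across; that first reaches 10 at t = 3, so at least 5 crossings are needed.
The safety rule pushes this higher. Following every safe sequence of crossings, the most of the 10 that can be at the upper station as the cable car arrives there on crossing 5 is 9 — never all 10.
So the move cannot be finished within 5 crossings. (The shortest complete plan takes 7:)
1. 2 bandits → the upper station.  (the lower station: 5M 3B; the upper station: 0M 2B)
2. 1 bandit ← the lower station.  (the lower station: 5M 4B; the upper station: 0M 1B)
3. 4 bandits → the upper station.  (the lower station: 5M 0B; the upper station: 0M 5B)
4. 1 bandit ← the lower station.  (the lower station: 5M 1B; the upper station: 0M 4B)
5. 4 merchants → the upper station.  (the lower station: 1M 1B; the upper station: 4M 4B)
6. 1 merchant and 1 bandit ← the lower station.  (the lower station: 2M 2B; the upper station: 3M 3B)
7. 2 merchants and 2 bandits → the upper station.  (the lower station: 0M 0B; the upper station: 5M 5B)

No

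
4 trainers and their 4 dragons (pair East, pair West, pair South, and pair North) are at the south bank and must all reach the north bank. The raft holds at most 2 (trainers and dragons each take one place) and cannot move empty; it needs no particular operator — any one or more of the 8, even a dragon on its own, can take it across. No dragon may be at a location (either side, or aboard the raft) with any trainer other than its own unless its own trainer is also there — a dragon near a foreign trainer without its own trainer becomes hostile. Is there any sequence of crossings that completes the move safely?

Following every safe sequence of crossings from the start, the most of the 8 that can be at the north bank as the raft arrives there on crossings 1, 3, 5 is 2, 3, 4 respectively; the best ever achieved is 4 of 8.
From crossing 7 on, no configuration arises that was not already reachable earlier: only 44 distinct safe configurations (who is on which side, and where the raft is) can ever be reached, none of them has everyone across, and every continuation just revisits them. So no valid plan exists.

No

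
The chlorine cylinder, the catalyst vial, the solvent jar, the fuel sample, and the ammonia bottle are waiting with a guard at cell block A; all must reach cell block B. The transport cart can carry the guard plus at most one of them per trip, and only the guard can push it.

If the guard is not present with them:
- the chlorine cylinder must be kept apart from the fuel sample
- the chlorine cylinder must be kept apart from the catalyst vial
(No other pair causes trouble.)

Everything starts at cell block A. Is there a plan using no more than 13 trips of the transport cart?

Yes — this plan uses 11 crossings (≤ 13):
1. Guard goes to cell block B with the chlorine cylinder.  [cell block A: the ammonia bottle, the catalyst vial, the fuel sample, the solvent jar | cell block B: the chlorine cylinder]
2. Guard goes back to cell block A alone.  [cell block A: the ammonia bottle, the catalyst vial, the fuel sample, the solvent jar | cell block B: the chlorine cylinder]
3. Guard goes to cell block B with the catalyst vial.  [cell block A: the ammonia bottle, the fuel sample, the solvent jar | cell block B: the catalyst vial, the chlorine cylinder]
4. Guard goes back to cell block A with the chlorine cylinder.  [cell block A: the ammonia bottle, the chlorine cylinder, the fuel sample, the solvent jar | cell block B: the catalyst vial]
5. Guard goes to cell block B with the fuel sample.  [cell block A: the ammonia bottle, the chlorine cylinder, the solvent jar | cell block B: the catalyst vial, the fuel sample]
6. Guard goes back to cell block A alone.  [cell block A: the ammonia bottle, the chlorine cylinder, the solvent jar | cell block B: the catalyst vial, the fuel sample]
7. Guard goes to cell block B with the solvent jar.  [cell block A: the ammonia bottle, the chlorine cylinder | cell block B: the catalyst vial, the fuel sample, the solvent jar]
8. Guard goes back to cell block A alone.  [cell block A: the ammonia bottle, the chlorine cylinder | cell block B: the catalyst vial, the fuel sample, the solvent jar]
9. Guard goes to cell block B with the ammonia bottle.  [cell block A: the chlorine cylinder | cell block B: the ammonia bottle, the catalyst vial, the fuel sample, the solvent jar]
10. Guard goes back to cell block A alone.  [cell block A: the chlorine cylinder | cell block B: the ammonia bottle, the catalyst vial, the fuel sample, the solvent jar]
11. Guard goes to cell block B with the chlorine cylinder.  [cell block A: — | cell block B: the ammonia bottle, the catalyst vial, the chlorine cylinder, the fuel sample, the solvent jar]

Yes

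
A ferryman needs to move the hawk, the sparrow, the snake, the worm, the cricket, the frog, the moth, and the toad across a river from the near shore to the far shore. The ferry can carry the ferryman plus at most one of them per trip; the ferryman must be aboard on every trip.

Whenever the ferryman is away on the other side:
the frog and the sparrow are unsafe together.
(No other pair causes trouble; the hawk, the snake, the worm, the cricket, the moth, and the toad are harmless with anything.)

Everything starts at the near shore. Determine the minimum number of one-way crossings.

15

Counting alone: the ferryman can take at most 1 across per trip to the far shore, so moving all 8 needs at least 8 loaded trips out, with a return between consecutive ones — at least 15 crossings.
The plan below uses exactly 15 crossings, so it is optimal:
1. Ferryman goes to the far shore with the sparrow.  [the near shore: the cricket, the frog, the hawk, the moth, the snake, the toad, the worm | the far shore: the sparrow]
2. Ferryman goes back to the near shore alone.  [the near shore: the cricket, the frog, the hawk, the moth, the snake, the toad, the worm | the far shore: the sparrow]
3. Ferryman goes to the far shore with the hawk.  [the near shore: the cricket, the frog, the moth, the snake, the toad, the worm | the far shore: the hawk, the sparrow]
4. Ferryman goes back to the near shore alone.  [the near shore: the cricket, the frog, the moth, the snake, the toad, the worm | the far shore: the hawk, the sparrow]
5. Ferryman goes to the far shore with the snake.  [the near shore: the cricket, the frog, the moth, the toad, the worm | the far shore: the hawk, the snake, the sparrow]
6. Ferryman goes back to the near shore alone.  [the near shore: the cricket, the frog, the moth, the toad, the worm | the far shore: the hawk, the snake, the sparrow]
7. Ferryman goes to the far shore with the worm.  [the near shore: the cricket, the frog, the moth, the toad | the far shore: the hawk, the snake, the sparrow, the worm]
8. Ferryman goes back to the near shore alone.  [the near shore: the cricket, the frog, the moth, the toad | the far shore: the hawk, the snake, the sparrow, the worm]
9. Ferryman goes to the far shore with the cricket.  [the near shore: the frog, the moth, the toad | the far shore: the cricket, the hawk, the snake, the sparrow, the worm]
10. Ferryman goes back to the near shore alone.  [the near shore: the frog, the moth, the toad | the far shore: the cricket, the hawk, the snake, the sparrow, the worm]
11. Ferryman goes to the far shore with the moth.  [the near shore: the frog, the toad | the far shore: the cricket, the hawk, the moth, the snake, the sparrow, the worm]
12. Ferryman goes back to the near shore alone.  [the near shore: the frog, the toad | the far shore: the cricket, the hawk, the moth, the snake, the sparrow, the worm]
13. Ferryman goes to the far shore with the toad.  [the near shore: the frog | the far shore: the cricket, the hawk, the moth, the snake, the sparrow, the toad, the worm]
14. Ferryman goes back to the near shore alone.  [the near shore: the frog | the far shore: the cricket, the hawk, the moth, the snake, the sparrow, the toad, the worm]
15. Ferryman goes to the far shore with the frog.  [the near shore: — | the far shore: the cricket, the frog, the hawk, the moth, the snake, the sparrow, the toad, the worm]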